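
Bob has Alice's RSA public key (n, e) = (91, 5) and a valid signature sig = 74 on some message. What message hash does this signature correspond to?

sig^5 mod 91 = 16

16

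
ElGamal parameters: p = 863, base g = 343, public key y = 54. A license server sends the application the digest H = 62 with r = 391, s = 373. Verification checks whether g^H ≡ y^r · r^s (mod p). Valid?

no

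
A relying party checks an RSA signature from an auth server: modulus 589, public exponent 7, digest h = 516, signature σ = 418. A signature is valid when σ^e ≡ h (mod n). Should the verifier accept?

σ^7 mod 589 = 209
The recovered value 209 does not match the digest 516.

reject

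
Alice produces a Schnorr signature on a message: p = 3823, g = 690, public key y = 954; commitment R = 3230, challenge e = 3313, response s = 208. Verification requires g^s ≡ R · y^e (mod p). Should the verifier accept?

accept

g^s mod p:
690^2 = 476100 ≡ 2048
690^4 ≡ 2048^2 = 4194304 ≡ 473
690^8 ≡ 473^2 = 223729 ≡ 1995
690^16 ≡ 1995^2 = 3980025 ≡ 282
690^32 ≡ 282^2 = 79524 ≡ 3064
690^64 ≡ 3064^2 = 9388096 ≡ 2631
690^128 ≡ 2631^2 = 6922161 ≡ 2531
208 = 128 + 64 + 16, so 690^208 ≡ 2531·2631·282 ≡ 1425 (mod 3823)
R · y^e mod p:
954^2 = 910116 ≡ 242
954^4 ≡ 242^2 = 58564 ≡ 1219
954^8 ≡ 1219^2 = 1485961 ≡ 2637
954^16 ≡ 2637^2 = 6953769 ≡ 3555
954^32 ≡ 3555^2 = 12638025 ≡ 3010
954^64 ≡ 3010^2 = 9060100 ≡ 3413
954^128 ≡ 3413^2 = 11648569 ≡ 3711
954^256 ≡ 3711^2 = 13771521 ≡ 1075
954^512 ≡ 1075^2 = 1155625 ≡ 1079
954^1024 ≡ 1079^2 = 1164241 ≡ 2049
954^2048 ≡ 2049^2 = 4198401 ≡ 747
3313 = 2048 + 1024 + 128 + 64 + 32 + 16 + 1, so 954^3313 ≡ 747·2049·3711·3413·3010·3555·954 ≡ 3711 (mod 3823)
3230·3711 = 11986530 ≡ 1425 (mod 3823)
1425 ≡ 1425 (mod 3823); signature holds.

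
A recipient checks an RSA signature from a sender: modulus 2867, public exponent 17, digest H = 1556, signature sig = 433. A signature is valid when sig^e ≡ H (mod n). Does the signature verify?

Squares mod 2867: sig^1≡433, sig^2≡1134, sig^4≡1540, sig^8≡591, sig^16≡2374
17 = 16 + 1, so sig^17 ≡ 2374·433 ≡ 1556 (mod 2867)
Since 1556 equals the digest 1556, verification succeeds.

verifies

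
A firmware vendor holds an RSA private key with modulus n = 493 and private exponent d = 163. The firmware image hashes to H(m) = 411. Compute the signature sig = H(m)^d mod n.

(H(m))^163 mod 493 = 265

265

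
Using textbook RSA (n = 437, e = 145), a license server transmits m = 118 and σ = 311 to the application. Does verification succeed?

fails

Squares mod 437: σ^1≡311, σ^2≡144, σ^4≡197, σ^8≡353, σ^16≡64, σ^32≡163, σ^64≡349, σ^128≡315
145 = 128 + 16 + 1, so σ^145 ≡ 315·64·311 ≡ 121 (mod 437)
121 ≠ 118, so verification fails.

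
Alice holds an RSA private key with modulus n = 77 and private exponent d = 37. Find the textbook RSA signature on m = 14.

42

m^37 mod 77 = 42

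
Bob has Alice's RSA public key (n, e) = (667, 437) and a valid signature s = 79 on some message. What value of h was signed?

s^2 ≡ 79^2 = 6241 ≡ 238
s^4 ≡ 238^2 = 56644 ≡ 616
s^8 ≡ 616^2 = 379456 ≡ 600
s^16 ≡ 600^2 = 360000 ≡ 487
s^32 ≡ 487^2 = 237169 ≡ 384
s^64 ≡ 384^2 = 147456 ≡ 49
s^128 ≡ 49^2 = 2401 ≡ 400
s^256 ≡ 400^2 = 160000 ≡ 587
437 = 256 + 128 + 32 + 16 + 4 + 1, so s^437 ≡ 587·400·384·487·616·79 ≡ 251 (mod 667)

251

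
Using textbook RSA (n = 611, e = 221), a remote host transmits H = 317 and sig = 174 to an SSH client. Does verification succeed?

sig^221 mod 611 = 317
Since 317 equals the digest 317, verification succeeds.

passes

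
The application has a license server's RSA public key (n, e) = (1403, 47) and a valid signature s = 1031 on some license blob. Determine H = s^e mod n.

580

Squares mod 1403: s^1≡1031, s^2≡890, s^4≡808, s^8≡469, s^16≡1093, s^32≡696
47 = 32 + 8 + 4 + 2 + 1, so s^47 ≡ 696·469·808·890·1031 ≡ 580 (mod 1403)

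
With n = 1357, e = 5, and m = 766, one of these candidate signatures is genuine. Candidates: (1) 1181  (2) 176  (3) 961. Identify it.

Candidate 1: Squares mod 1357: 1181^1≡1181, 1181^2≡1122, 1181^4≡945; 5 = 4 + 1, so 1181^5 ≡ 945·1181 ≡ 591 (mod 1357)
Candidate 2: Squares mod 1357: 176^1≡176, 176^2≡1122, 176^4≡945; 5 = 4 + 1, so 176^5 ≡ 945·176 ≡ 766 (mod 1357)
  → matches m = 766
Candidate 3: Squares mod 1357: 961^1≡961, 961^2≡761, 961^4≡1039; 5 = 4 + 1, so 961^5 ≡ 1039·961 ≡ 1084 (mod 1357)

2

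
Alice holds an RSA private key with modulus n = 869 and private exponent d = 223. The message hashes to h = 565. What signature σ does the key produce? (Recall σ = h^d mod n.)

251

Squares mod 869: h^1≡565, h^2≡302, h^4≡828, h^8≡812, h^16≡642, h^32≡258, h^64≡520, h^128≡141
223 = 128 + 64 + 16 + 8 + 4 + 2 + 1, so h^223 ≡ 141·520·642·812·828·302·565 ≡ 251 (mod 869)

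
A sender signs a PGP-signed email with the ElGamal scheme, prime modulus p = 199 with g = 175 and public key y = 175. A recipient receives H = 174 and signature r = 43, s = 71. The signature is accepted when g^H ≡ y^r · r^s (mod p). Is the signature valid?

valid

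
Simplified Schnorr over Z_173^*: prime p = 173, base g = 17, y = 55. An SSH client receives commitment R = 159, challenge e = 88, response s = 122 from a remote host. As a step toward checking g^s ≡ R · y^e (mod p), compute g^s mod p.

17^122 mod 173 = 35

35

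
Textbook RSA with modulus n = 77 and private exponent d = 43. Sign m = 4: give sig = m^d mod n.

53

m^2 ≡ 4^2 = 16
m^4 ≡ 16^2 = 256 ≡ 25
m^8 ≡ 25^2 = 625 ≡ 9
m^16 ≡ 9^2 = 81 ≡ 4
m^32 ≡ 4^2 = 16
43 = 32 + 8 + 2 + 1, so m^43 ≡ 16·9·16·4 ≡ 53 (mod 77)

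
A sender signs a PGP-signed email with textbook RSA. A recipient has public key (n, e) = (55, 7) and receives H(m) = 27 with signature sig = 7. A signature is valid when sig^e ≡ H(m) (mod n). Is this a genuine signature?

sig^2 ≡ 7^2 = 49
sig^4 ≡ 49^2 = 2401 ≡ 36
7 = 4 + 2 + 1, so sig^7 ≡ 36·49·7 ≡ 28 (mod 55)
sig^7 mod 55 = 28, but H(m) = 27.

forged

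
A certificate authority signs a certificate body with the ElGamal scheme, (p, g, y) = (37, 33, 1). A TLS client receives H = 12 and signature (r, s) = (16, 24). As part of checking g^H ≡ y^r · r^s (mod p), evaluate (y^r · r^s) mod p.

10

1^16 mod 37 = 1
16^24 mod 37 = 10
y^r · r^s ≡ 1·10 = 10 ≡ 10 (mod 37)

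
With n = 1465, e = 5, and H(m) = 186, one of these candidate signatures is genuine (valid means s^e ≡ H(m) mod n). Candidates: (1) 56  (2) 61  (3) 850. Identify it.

Candidate 1: Squares mod 1465: 56^1≡56, 56^2≡206, 56^4≡1416; 5 = 4 + 1, so 56^5 ≡ 1416·56 ≡ 186 (mod 1465)
  → matches H(m) = 186
Candidate 2: Squares mod 1465: 61^1≡61, 61^2≡791, 61^4≡126; 5 = 4 + 1, so 61^5 ≡ 126·61 ≡ 361 (mod 1465)
Candidate 3: Squares mod 1465: 850^1≡850, 850^2≡255, 850^4≡565; 5 = 4 + 1, so 850^5 ≡ 565·850 ≡ 1195 (mod 1465)

1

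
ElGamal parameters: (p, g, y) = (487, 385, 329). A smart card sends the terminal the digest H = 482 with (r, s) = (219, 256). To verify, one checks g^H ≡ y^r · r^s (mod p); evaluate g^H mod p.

385^2 = 148225 ≡ 177
385^4 ≡ 177^2 = 31329 ≡ 161
385^8 ≡ 161^2 = 25921 ≡ 110
385^16 ≡ 110^2 = 12100 ≡ 412
385^32 ≡ 412^2 = 169744 ≡ 268
385^64 ≡ 268^2 = 71824 ≡ 235
385^128 ≡ 235^2 = 55225 ≡ 194
385^256 ≡ 194^2 = 37636 ≡ 137
482 = 256 + 128 + 64 + 32 + 2, so 385^482 ≡ 137·194·235·268·177 ≡ 121 (mod 487)

121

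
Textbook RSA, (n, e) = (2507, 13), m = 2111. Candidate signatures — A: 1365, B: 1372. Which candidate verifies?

A

Candidate A: Squares mod 2507: 1365^1≡1365, 1365^2≡524, 1365^4≡1313, 1365^8≡1660; 13 = 8 + 4 + 1, so 1365^13 ≡ 1660·1313·1365 ≡ 2111 (mod 2507)
  → matches m = 2111
Candidate B: Squares mod 2507: 1372^1≡1372, 1372^2≡2134, 1372^4≡1244, 1372^8≡717; 13 = 8 + 4 + 1, so 1372^13 ≡ 717·1244·1372 ≡ 718 (mod 2507)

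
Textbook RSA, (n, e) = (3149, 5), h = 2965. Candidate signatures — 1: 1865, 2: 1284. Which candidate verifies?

Candidate 1: 1865^2 = 3478225 ≡ 1729; 1865^4 ≡ 1729^2 = 2989441 ≡ 1040; 5 = 4 + 1, so 1865^5 ≡ 1040·1865 ≡ 2965 (mod 3149)
  → matches h = 2965
Candidate 2: 1284^2 = 1648656 ≡ 1729; 1284^4 ≡ 1729^2 = 2989441 ≡ 1040; 5 = 4 + 1, so 1284^5 ≡ 1040·1284 ≡ 184 (mod 3149)

1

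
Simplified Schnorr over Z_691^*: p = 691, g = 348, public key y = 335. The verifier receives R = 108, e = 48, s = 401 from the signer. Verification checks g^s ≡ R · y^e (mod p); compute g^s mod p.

66

348^2 = 121104 ≡ 179
348^4 ≡ 179^2 = 32041 ≡ 255
348^8 ≡ 255^2 = 65025 ≡ 71
348^16 ≡ 71^2 = 5041 ≡ 204
348^32 ≡ 204^2 = 41616 ≡ 156
348^64 ≡ 156^2 = 24336 ≡ 151
348^128 ≡ 151^2 = 22801 ≡ 689
348^256 ≡ 689^2 = 474721 ≡ 4
401 = 256 + 128 + 16 + 1, so 348^401 ≡ 4·689·204·348 ≡ 66 (mod 691)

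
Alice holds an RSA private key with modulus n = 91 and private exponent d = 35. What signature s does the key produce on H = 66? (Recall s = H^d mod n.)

40

H^2 ≡ 66^2 = 4356 ≡ 79
H^4 ≡ 79^2 = 6241 ≡ 53
H^8 ≡ 53^2 = 2809 ≡ 79
H^16 ≡ 79^2 = 6241 ≡ 53
H^32 ≡ 53^2 = 2809 ≡ 79
35 = 32 + 2 + 1, so H^35 ≡ 79·79·66 ≡ 40 (mod 91)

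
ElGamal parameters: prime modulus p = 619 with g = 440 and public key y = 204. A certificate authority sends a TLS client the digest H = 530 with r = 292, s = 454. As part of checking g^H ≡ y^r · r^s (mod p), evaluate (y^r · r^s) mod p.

23

204^2 = 41616 ≡ 143
204^4 ≡ 143^2 = 20449 ≡ 22
204^8 ≡ 22^2 = 484
204^16 ≡ 484^2 = 234256 ≡ 274
204^32 ≡ 274^2 = 75076 ≡ 177
204^64 ≡ 177^2 = 31329 ≡ 379
204^128 ≡ 379^2 = 143641 ≡ 33
204^256 ≡ 33^2 = 1089 ≡ 470
292 = 256 + 32 + 4, so 204^292 ≡ 470·177·22 ≡ 416 (mod 619)
292^2 = 85264 ≡ 461
292^4 ≡ 461^2 = 212521 ≡ 204
292^8 ≡ 204^2 = 41616 ≡ 143
292^16 ≡ 143^2 = 20449 ≡ 22
292^32 ≡ 22^2 = 484
292^64 ≡ 484^2 = 234256 ≡ 274
292^128 ≡ 274^2 = 75076 ≡ 177
292^256 ≡ 177^2 = 31329 ≡ 379
454 = 256 + 128 + 64 + 4 + 2, so 292^454 ≡ 379·177·274·204·461 ≡ 564 (mod 619)
y^r · r^s ≡ 416·564 = 234624 ≡ 23 (mod 619)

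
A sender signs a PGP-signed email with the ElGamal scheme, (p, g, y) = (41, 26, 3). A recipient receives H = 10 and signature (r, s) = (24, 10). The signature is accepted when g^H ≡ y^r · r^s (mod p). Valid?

yes

Left side g^H mod p:
26^10 mod 41 = 32
Right side y^r · r^s mod p:
3^24 mod 41 = 1
24^10 mod 41 = 32
1·32 = 32 ≡ 32 (mod 41)
32 ≡ 32 (mod 41), so the signature is genuine.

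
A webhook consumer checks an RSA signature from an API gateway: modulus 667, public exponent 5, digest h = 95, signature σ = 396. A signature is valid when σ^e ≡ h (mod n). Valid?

no

σ^2 ≡ 396^2 = 156816 ≡ 71
σ^4 ≡ 71^2 = 5041 ≡ 372
5 = 4 + 1, so σ^5 ≡ 372·396 ≡ 572 (mod 667)
σ^5 mod 667 = 572, but h = 95.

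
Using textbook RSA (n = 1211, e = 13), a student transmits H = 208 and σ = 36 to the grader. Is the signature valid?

invalid

σ^2 ≡ 36^2 = 1296 ≡ 85
σ^4 ≡ 85^2 = 7225 ≡ 1170
σ^8 ≡ 1170^2 = 1368900 ≡ 470
13 = 8 + 4 + 1, so σ^13 ≡ 470·1170·36 ≡ 183 (mod 1211)
σ^13 mod 1211 = 183, but H = 208.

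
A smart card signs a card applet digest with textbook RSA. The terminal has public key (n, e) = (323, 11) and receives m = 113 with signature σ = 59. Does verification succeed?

Squares mod 323: σ^1≡59, σ^2≡251, σ^4≡16, σ^8≡256
11 = 8 + 2 + 1, so σ^11 ≡ 256·251·59 ≡ 53 (mod 323)
53 ≠ 113, so verification fails.

fails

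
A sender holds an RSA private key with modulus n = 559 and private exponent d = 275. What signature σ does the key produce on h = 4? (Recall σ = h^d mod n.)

h^2 ≡ 4^2 = 16
h^4 ≡ 16^2 = 256
h^8 ≡ 256^2 = 65536 ≡ 133
h^16 ≡ 133^2 = 17689 ≡ 360
h^32 ≡ 360^2 = 129600 ≡ 471
h^64 ≡ 471^2 = 221841 ≡ 477
h^128 ≡ 477^2 = 227529 ≡ 16
h^256 ≡ 16^2 = 256
275 = 256 + 16 + 2 + 1, so h^275 ≡ 256·360·16·4 ≡ 231 (mod 559)

231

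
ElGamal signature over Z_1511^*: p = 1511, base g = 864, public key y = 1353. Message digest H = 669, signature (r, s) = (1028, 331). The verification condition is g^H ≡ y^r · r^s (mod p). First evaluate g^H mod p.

1081

Squares mod 1511: 864^1≡864, 864^2≡62, 864^4≡822, 864^8≡267, 864^16≡272, 864^32≡1456, 864^64≡3, 864^128≡9, 864^256≡81, 864^512≡517
669 = 512 + 128 + 16 + 8 + 4 + 1, so 864^669 ≡ 517·9·272·267·822·864 ≡ 1081 (mod 1511)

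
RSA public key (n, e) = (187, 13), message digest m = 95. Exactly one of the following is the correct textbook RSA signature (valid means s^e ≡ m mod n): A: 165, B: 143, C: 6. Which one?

Candidate A: Squares mod 187: 165^1≡165, 165^2≡110, 165^4≡132, 165^8≡33; 13 = 8 + 4 + 1, so 165^13 ≡ 33·132·165 ≡ 99 (mod 187)
Candidate B: Squares mod 187: 143^1≡143, 143^2≡66, 143^4≡55, 143^8≡33; 13 = 8 + 4 + 1, so 143^13 ≡ 33·55·143 ≡ 176 (mod 187)
Candidate C: Squares mod 187: 6^1≡6, 6^2≡36, 6^4≡174, 6^8≡169; 13 = 8 + 4 + 1, so 6^13 ≡ 169·174·6 ≡ 95 (mod 187)
  → matches m = 95

C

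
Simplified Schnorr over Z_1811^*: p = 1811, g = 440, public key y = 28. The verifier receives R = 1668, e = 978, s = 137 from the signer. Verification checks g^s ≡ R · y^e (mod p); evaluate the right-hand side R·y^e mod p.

617

28^2 = 784
28^4 ≡ 784^2 = 614656 ≡ 727
28^8 ≡ 727^2 = 528529 ≡ 1528
28^16 ≡ 1528^2 = 2334784 ≡ 405
28^32 ≡ 405^2 = 164025 ≡ 1035
28^64 ≡ 1035^2 = 1071225 ≡ 924
28^128 ≡ 924^2 = 853776 ≡ 795
28^256 ≡ 795^2 = 632025 ≡ 1797
28^512 ≡ 1797^2 = 3229209 ≡ 196
978 = 512 + 256 + 128 + 64 + 16 + 2, so 28^978 ≡ 196·1797·795·924·405·784 ≡ 97 (mod 1811)
R · y^e ≡ 1668·97 = 161796 ≡ 617 (mod 1811)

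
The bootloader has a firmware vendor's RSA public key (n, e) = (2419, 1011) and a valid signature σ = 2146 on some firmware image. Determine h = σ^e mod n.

202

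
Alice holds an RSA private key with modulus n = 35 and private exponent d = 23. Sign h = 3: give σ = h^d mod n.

h^2 ≡ 3^2 = 9
h^4 ≡ 9^2 = 81 ≡ 11
h^8 ≡ 11^2 = 121 ≡ 16
h^16 ≡ 16^2 = 256 ≡ 11
23 = 16 + 4 + 2 + 1, so h^23 ≡ 11·11·9·3 ≡ 12 (mod 35)

12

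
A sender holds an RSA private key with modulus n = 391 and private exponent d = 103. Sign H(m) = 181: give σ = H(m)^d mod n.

241

(H(m))^2 ≡ 181^2 = 32761 ≡ 308
(H(m))^4 ≡ 308^2 = 94864 ≡ 242
(H(m))^8 ≡ 242^2 = 58564 ≡ 305
(H(m))^16 ≡ 305^2 = 93025 ≡ 358
(H(m))^32 ≡ 358^2 = 128164 ≡ 307
(H(m))^64 ≡ 307^2 = 94249 ≡ 18
103 = 64 + 32 + 4 + 2 + 1, so (H(m))^103 ≡ 18·307·242·308·181 ≡ 241 (mod 391)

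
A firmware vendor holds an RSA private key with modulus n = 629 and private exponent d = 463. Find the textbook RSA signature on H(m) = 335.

(H(m))^463 mod 629 = 503

503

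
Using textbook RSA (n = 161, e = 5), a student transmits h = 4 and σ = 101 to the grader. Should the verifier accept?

reject

σ^2 ≡ 101^2 = 10201 ≡ 58
σ^4 ≡ 58^2 = 3364 ≡ 144
5 = 4 + 1, so σ^5 ≡ 144·101 ≡ 54 (mod 161)
54 ≠ 4, so verification fails.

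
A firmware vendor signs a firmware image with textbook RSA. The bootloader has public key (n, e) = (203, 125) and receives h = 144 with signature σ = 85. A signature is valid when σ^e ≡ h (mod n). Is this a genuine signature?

σ^2 ≡ 85^2 = 7225 ≡ 120
σ^4 ≡ 120^2 = 14400 ≡ 190
σ^8 ≡ 190^2 = 36100 ≡ 169
σ^16 ≡ 169^2 = 28561 ≡ 141
σ^32 ≡ 141^2 = 19881 ≡ 190
σ^64 ≡ 190^2 = 36100 ≡ 169
125 = 64 + 32 + 16 + 8 + 4 + 1, so σ^125 ≡ 169·190·141·169·190·85 ≡ 15 (mod 203)
σ^125 mod 203 = 15, but h = 144.

forged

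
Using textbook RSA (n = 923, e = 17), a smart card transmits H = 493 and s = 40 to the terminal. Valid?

no

Squares mod 923: s^1≡40, s^2≡677, s^4≡521, s^8≡79, s^16≡703
17 = 16 + 1, so s^17 ≡ 703·40 ≡ 430 (mod 923)
The recovered value 430 does not match the digest 493.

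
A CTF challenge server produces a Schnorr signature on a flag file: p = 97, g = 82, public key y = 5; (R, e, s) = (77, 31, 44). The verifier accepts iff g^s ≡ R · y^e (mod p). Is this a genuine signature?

genuine

g^s mod p:
82^2 = 6724 ≡ 31
82^4 ≡ 31^2 = 961 ≡ 88
82^8 ≡ 88^2 = 7744 ≡ 81
82^16 ≡ 81^2 = 6561 ≡ 62
82^32 ≡ 62^2 = 3844 ≡ 61
44 = 32 + 8 + 4, so 82^44 ≡ 61·81·88 ≡ 54 (mod 97)
R · y^e mod p:
5^2 = 25
5^4 ≡ 25^2 = 625 ≡ 43
5^8 ≡ 43^2 = 1849 ≡ 6
5^16 ≡ 6^2 = 36
31 = 16 + 8 + 4 + 2 + 1, so 5^31 ≡ 36·6·43·25·5 ≡ 7 (mod 97)
77·7 = 539 ≡ 54 (mod 97)
54 ≡ 54 (mod 97); signature holds.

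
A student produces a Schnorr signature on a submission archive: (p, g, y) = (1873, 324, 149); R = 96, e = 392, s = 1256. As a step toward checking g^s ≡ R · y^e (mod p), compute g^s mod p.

1695

324^2 = 104976 ≡ 88
324^4 ≡ 88^2 = 7744 ≡ 252
324^8 ≡ 252^2 = 63504 ≡ 1695
324^16 ≡ 1695^2 = 2873025 ≡ 1716
324^32 ≡ 1716^2 = 2944656 ≡ 300
324^64 ≡ 300^2 = 90000 ≡ 96
324^128 ≡ 96^2 = 9216 ≡ 1724
324^256 ≡ 1724^2 = 2972176 ≡ 1598
324^512 ≡ 1598^2 = 2553604 ≡ 705
324^1024 ≡ 705^2 = 497025 ≡ 680
1256 = 1024 + 128 + 64 + 32 + 8, so 324^1256 ≡ 680·1724·96·300·1695 ≡ 1695 (mod 1873)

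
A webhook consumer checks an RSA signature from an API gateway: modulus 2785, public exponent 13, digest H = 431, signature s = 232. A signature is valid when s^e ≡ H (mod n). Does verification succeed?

fails

s^2 ≡ 232^2 = 53824 ≡ 909
s^4 ≡ 909^2 = 826281 ≡ 1921
s^8 ≡ 1921^2 = 3690241 ≡ 116
13 = 8 + 4 + 1, so s^13 ≡ 116·1921·232 ≡ 2782 (mod 2785)
The recovered value 2782 does not match the digest 431.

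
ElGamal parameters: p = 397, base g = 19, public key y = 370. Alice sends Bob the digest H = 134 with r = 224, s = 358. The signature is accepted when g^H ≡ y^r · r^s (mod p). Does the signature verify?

Left side g^H mod p:
Squares mod 397: 19^1≡19, 19^2≡361, 19^4≡105, 19^8≡306, 19^16≡341, 19^32≡357, 19^64≡12, 19^128≡144
134 = 128 + 4 + 2, so 19^134 ≡ 144·105·361 ≡ 364 (mod 397)
Right side y^r · r^s mod p:
Squares mod 397: 370^1≡370, 370^2≡332, 370^4≡255, 370^8≡314, 370^16≡140, 370^32≡147, 370^64≡171, 370^128≡260
224 = 128 + 64 + 32, so 370^224 ≡ 260·171·147 ≡ 206 (mod 397)
Squares mod 397: 224^1≡224, 224^2≡154, 224^4≡293, 224^8≡97, 224^16≡278, 224^32≡266, 224^64≡90, 224^128≡160, 224^256≡192
358 = 256 + 64 + 32 + 4 + 2, so 224^358 ≡ 192·90·266·293·154 ≡ 81 (mod 397)
206·81 = 16686 ≡ 12 (mod 397)
364 ≠ 12, so verification fails.

does not verify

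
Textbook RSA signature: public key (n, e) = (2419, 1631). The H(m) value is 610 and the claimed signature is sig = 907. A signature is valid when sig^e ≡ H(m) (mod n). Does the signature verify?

Squares mod 2419: sig^1≡907, sig^2≡189, sig^4≡1855, sig^8≡1207, sig^16≡611, sig^32≡795, sig^64≡666, sig^128≡879, sig^256≡980, sig^512≡57, sig^1024≡830
1631 = 1024 + 512 + 64 + 16 + 8 + 4 + 2 + 1, so sig^1631 ≡ 830·57·666·611·1207·1855·189·907 ≡ 610 (mod 2419)
Since 610 equals the digest 610, verification succeeds.

verifies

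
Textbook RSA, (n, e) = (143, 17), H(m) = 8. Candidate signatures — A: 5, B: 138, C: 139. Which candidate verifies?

Candidate A: 5^17 mod 143 = 135
Candidate B: 138^17 mod 143 = 8
  → matches H(m) = 8
Candidate C: 139^17 mod 143 = 94

B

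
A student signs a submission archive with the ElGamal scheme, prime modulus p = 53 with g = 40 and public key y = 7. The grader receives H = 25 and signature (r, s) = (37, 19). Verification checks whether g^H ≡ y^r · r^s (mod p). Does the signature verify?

does not verify

Left side g^H mod p:
40^2 = 1600 ≡ 10
40^4 ≡ 10^2 = 100 ≡ 47
40^8 ≡ 47^2 = 2209 ≡ 36
40^16 ≡ 36^2 = 1296 ≡ 24
25 = 16 + 8 + 1, so 40^25 ≡ 24·36·40 ≡ 4 (mod 53)
Right side y^r · r^s mod p:
7^2 = 49
7^4 ≡ 49^2 = 2401 ≡ 16
7^8 ≡ 16^2 = 256 ≡ 44
7^16 ≡ 44^2 = 1936 ≡ 28
7^32 ≡ 28^2 = 784 ≡ 42
37 = 32 + 4 + 1, so 7^37 ≡ 42·16·7 ≡ 40 (mod 53)
37^2 = 1369 ≡ 44
37^4 ≡ 44^2 = 1936 ≡ 28
37^8 ≡ 28^2 = 784 ≡ 42
37^16 ≡ 42^2 = 1764 ≡ 15
19 = 16 + 2 + 1, so 37^19 ≡ 15·44·37 ≡ 40 (mod 53)
40·40 = 1600 ≡ 10 (mod 53)
4 ≠ 10, so verification fails.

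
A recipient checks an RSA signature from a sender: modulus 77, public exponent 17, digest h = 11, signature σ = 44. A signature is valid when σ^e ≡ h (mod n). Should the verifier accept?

accept

σ^2 ≡ 44^2 = 1936 ≡ 11
σ^4 ≡ 11^2 = 121 ≡ 44
σ^8 ≡ 44^2 = 1936 ≡ 11
σ^16 ≡ 11^2 = 121 ≡ 44
17 = 16 + 1, so σ^17 ≡ 44·44 ≡ 11 (mod 77)
Since 11 equals the digest 11, verification succeeds.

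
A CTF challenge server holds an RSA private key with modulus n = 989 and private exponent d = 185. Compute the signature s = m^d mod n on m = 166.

609

m^185 mod 989 = 609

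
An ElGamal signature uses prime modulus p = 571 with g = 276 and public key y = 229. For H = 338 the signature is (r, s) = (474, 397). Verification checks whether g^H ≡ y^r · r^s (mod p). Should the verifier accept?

reject

Left side g^H mod p:
276^2 = 76176 ≡ 233
276^4 ≡ 233^2 = 54289 ≡ 44
276^8 ≡ 44^2 = 1936 ≡ 223
276^16 ≡ 223^2 = 49729 ≡ 52
276^32 ≡ 52^2 = 2704 ≡ 420
276^64 ≡ 420^2 = 176400 ≡ 532
276^128 ≡ 532^2 = 283024 ≡ 379
276^256 ≡ 379^2 = 143641 ≡ 320
338 = 256 + 64 + 16 + 2, so 276^338 ≡ 320·532·52·233 ≡ 543 (mod 571)
Right side y^r · r^s mod p:
229^2 = 52441 ≡ 480
229^4 ≡ 480^2 = 230400 ≡ 287
229^8 ≡ 287^2 = 82369 ≡ 145
229^16 ≡ 145^2 = 21025 ≡ 469
229^32 ≡ 469^2 = 219961 ≡ 126
229^64 ≡ 126^2 = 15876 ≡ 459
229^128 ≡ 459^2 = 210681 ≡ 553
229^256 ≡ 553^2 = 305809 ≡ 324
474 = 256 + 128 + 64 + 16 + 8 + 2, so 229^474 ≡ 324·553·459·469·145·480 ≡ 564 (mod 571)
474^2 = 224676 ≡ 273
474^4 ≡ 273^2 = 74529 ≡ 299
474^8 ≡ 299^2 = 89401 ≡ 325
474^16 ≡ 325^2 = 105625 ≡ 561
474^32 ≡ 561^2 = 314721 ≡ 100
474^64 ≡ 100^2 = 10000 ≡ 293
474^128 ≡ 293^2 = 85849 ≡ 199
474^256 ≡ 199^2 = 39601 ≡ 202
397 = 256 + 128 + 8 + 4 + 1, so 474^397 ≡ 202·199·325·299·474 ≡ 77 (mod 571)
564·77 = 43428 ≡ 32 (mod 571)
543 ≠ 32, so verification fails.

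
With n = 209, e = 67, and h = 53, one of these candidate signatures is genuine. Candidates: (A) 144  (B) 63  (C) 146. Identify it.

Candidate A: Squares mod 209: 144^1≡144, 144^2≡45, 144^4≡144, 144^8≡45, 144^16≡144, 144^32≡45, 144^64≡144; 67 = 64 + 2 + 1, so 144^67 ≡ 144·45·144 ≡ 144 (mod 209)
Candidate B: Squares mod 209: 63^1≡63, 63^2≡207, 63^4≡4, 63^8≡16, 63^16≡47, 63^32≡119, 63^64≡158; 67 = 64 + 2 + 1, so 63^67 ≡ 158·207·63 ≡ 156 (mod 209)
Candidate C: Squares mod 209: 146^1≡146, 146^2≡207, 146^4≡4, 146^8≡16, 146^16≡47, 146^32≡119, 146^64≡158; 67 = 64 + 2 + 1, so 146^67 ≡ 158·207·146 ≡ 53 (mod 209)
  → matches h = 53

C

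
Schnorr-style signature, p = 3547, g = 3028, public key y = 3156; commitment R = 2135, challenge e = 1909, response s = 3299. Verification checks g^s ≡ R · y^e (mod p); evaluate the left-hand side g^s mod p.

3028^3299 mod 3547 = 632

632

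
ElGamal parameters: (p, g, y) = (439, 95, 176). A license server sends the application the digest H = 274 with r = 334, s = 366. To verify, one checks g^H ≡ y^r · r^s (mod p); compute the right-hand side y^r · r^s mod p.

Squares mod 439: 176^1≡176, 176^2≡246, 176^4≡373, 176^8≡405, 176^16≡278, 176^32≡20, 176^64≡400, 176^128≡204, 176^256≡350
334 = 256 + 64 + 8 + 4 + 2, so 176^334 ≡ 350·400·405·373·246 ≡ 100 (mod 439)
Squares mod 439: 334^1≡334, 334^2≡50, 334^4≡305, 334^8≡396, 334^16≡93, 334^32≡308, 334^64≡40, 334^128≡283, 334^256≡191
366 = 256 + 64 + 32 + 8 + 4 + 2, so 334^366 ≡ 191·40·308·396·305·50 ≡ 61 (mod 439)
y^r · r^s ≡ 100·61 = 6100 ≡ 393 (mod 439)

393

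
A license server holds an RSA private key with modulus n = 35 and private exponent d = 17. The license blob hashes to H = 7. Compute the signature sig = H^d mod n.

H^2 ≡ 7^2 = 49 ≡ 14
H^4 ≡ 14^2 = 196 ≡ 21
H^8 ≡ 21^2 = 441 ≡ 21
H^16 ≡ 21^2 = 441 ≡ 21
17 = 16 + 1, so H^17 ≡ 21·7 ≡ 7 (mod 35)

7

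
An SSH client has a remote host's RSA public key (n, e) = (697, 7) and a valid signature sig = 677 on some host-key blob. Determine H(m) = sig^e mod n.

sig^7 mod 697 = 74

74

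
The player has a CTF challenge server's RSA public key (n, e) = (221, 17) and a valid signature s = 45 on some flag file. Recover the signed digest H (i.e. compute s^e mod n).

Squares mod 221: s^1≡45, s^2≡36, s^4≡191, s^8≡16, s^16≡35
17 = 16 + 1, so s^17 ≡ 35·45 ≡ 28 (mod 221)

28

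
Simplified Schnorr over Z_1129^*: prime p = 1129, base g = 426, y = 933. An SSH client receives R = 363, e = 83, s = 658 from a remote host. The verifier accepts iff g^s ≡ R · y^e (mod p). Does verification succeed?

g^s mod p:
426^2 = 181476 ≡ 836
426^4 ≡ 836^2 = 698896 ≡ 45
426^8 ≡ 45^2 = 2025 ≡ 896
426^16 ≡ 896^2 = 802816 ≡ 97
426^32 ≡ 97^2 = 9409 ≡ 377
426^64 ≡ 377^2 = 142129 ≡ 1004
426^128 ≡ 1004^2 = 1008016 ≡ 948
426^256 ≡ 948^2 = 898704 ≡ 20
426^512 ≡ 20^2 = 400
658 = 512 + 128 + 16 + 2, so 426^658 ≡ 400·948·97·836 ≡ 1128 (mod 1129)
R · y^e mod p:
933^2 = 870489 ≡ 30
933^4 ≡ 30^2 = 900
933^8 ≡ 900^2 = 810000 ≡ 507
933^16 ≡ 507^2 = 257049 ≡ 766
933^32 ≡ 766^2 = 586756 ≡ 805
933^64 ≡ 805^2 = 648025 ≡ 1108
83 = 64 + 16 + 2 + 1, so 933^83 ≡ 1108·766·30·933 ≡ 318 (mod 1129)
363·318 = 115434 ≡ 276 (mod 1129)
1128 ≠ 276; the check fails.

fails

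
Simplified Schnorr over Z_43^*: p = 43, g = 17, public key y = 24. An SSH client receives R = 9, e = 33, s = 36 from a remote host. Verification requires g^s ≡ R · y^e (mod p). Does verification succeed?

g^s mod p:
17^36 mod 43 = 16
R · y^e mod p:
24^33 mod 43 = 35
9·35 = 315 ≡ 14 (mod 43)
16 ≠ 14; the check fails.

fails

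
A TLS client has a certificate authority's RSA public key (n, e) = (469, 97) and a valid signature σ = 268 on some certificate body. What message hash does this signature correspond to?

σ^97 mod 469 = 268

268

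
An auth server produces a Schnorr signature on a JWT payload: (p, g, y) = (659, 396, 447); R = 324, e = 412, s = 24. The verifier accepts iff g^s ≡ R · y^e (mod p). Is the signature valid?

g^s mod p:
Squares mod 659: 396^1≡396, 396^2≡633, 396^4≡17, 396^8≡289, 396^16≡487
24 = 16 + 8, so 396^24 ≡ 487·289 ≡ 376 (mod 659)
R · y^e mod p:
Squares mod 659: 447^1≡447, 447^2≡132, 447^4≡290, 447^8≡407, 447^16≡240, 447^32≡267, 447^64≡117, 447^128≡509, 447^256≡94
412 = 256 + 128 + 16 + 8 + 4, so 447^412 ≡ 94·509·240·407·290 ≡ 221 (mod 659)
324·221 = 71604 ≡ 432 (mod 659)
376 ≠ 432; the check fails.

invalid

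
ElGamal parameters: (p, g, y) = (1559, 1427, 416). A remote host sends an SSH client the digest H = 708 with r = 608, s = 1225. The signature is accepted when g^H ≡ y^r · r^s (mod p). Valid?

Left side g^H mod p:
Squares mod 1559: 1427^1≡1427, 1427^2≡275, 1427^4≡793, 1427^8≡572, 1427^16≡1353, 1427^32≡343, 1427^64≡724, 1427^128≡352, 1427^256≡743, 1427^512≡163
708 = 512 + 128 + 64 + 4, so 1427^708 ≡ 163·352·724·793 ≡ 457 (mod 1559)
Right side y^r · r^s mod p:
Squares mod 1559: 416^1≡416, 416^2≡7, 416^4≡49, 416^8≡842, 416^16≡1178, 416^32≡174, 416^64≡655, 416^128≡300, 416^256≡1137, 416^512≡358
608 = 512 + 64 + 32, so 416^608 ≡ 358·655·174 ≡ 671 (mod 1559)
Squares mod 1559: 608^1≡608, 608^2≡181, 608^4≡22, 608^8≡484, 608^16≡406, 608^32≡1141, 608^64≡116, 608^128≡984, 608^256≡117, 608^512≡1217, 608^1024≡39
1225 = 1024 + 128 + 64 + 8 + 1, so 608^1225 ≡ 39·984·116·484·608 ≡ 1367 (mod 1559)
671·1367 = 917257 ≡ 565 (mod 1559)
457 ≠ 565, so verification fails.

no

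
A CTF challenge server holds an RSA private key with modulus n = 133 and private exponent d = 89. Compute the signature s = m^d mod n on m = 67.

m^89 mod 133 = 2

2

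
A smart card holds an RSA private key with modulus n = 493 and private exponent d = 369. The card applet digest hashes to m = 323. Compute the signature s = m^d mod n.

357

m^369 mod 493 = 357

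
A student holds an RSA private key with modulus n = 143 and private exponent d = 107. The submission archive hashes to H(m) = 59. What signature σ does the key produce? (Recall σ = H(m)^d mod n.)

(H(m))^2 ≡ 59^2 = 3481 ≡ 49
(H(m))^4 ≡ 49^2 = 2401 ≡ 113
(H(m))^8 ≡ 113^2 = 12769 ≡ 42
(H(m))^16 ≡ 42^2 = 1764 ≡ 48
(H(m))^32 ≡ 48^2 = 2304 ≡ 16
(H(m))^64 ≡ 16^2 = 256 ≡ 113
107 = 64 + 32 + 8 + 2 + 1, so (H(m))^107 ≡ 113·16·42·49·59 ≡ 93 (mod 143)

93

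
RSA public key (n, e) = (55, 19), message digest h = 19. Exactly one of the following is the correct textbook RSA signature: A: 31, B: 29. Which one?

Candidate A: 31^2 = 961 ≡ 26; 31^4 ≡ 26^2 = 676 ≡ 16; 31^8 ≡ 16^2 = 256 ≡ 36; 31^16 ≡ 36^2 = 1296 ≡ 31; 19 = 16 + 2 + 1, so 31^19 ≡ 31·26·31 ≡ 16 (mod 55)
Candidate B: 29^2 = 841 ≡ 16; 29^4 ≡ 16^2 = 256 ≡ 36; 29^8 ≡ 36^2 = 1296 ≡ 31; 29^16 ≡ 31^2 = 961 ≡ 26; 19 = 16 + 2 + 1, so 29^19 ≡ 26·16·29 ≡ 19 (mod 55)
  → matches h = 19

B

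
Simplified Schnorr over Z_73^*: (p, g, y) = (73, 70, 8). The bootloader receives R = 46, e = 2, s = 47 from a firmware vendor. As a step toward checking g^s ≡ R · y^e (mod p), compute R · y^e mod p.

Squares mod 73: 8^1≡8, 8^2≡64
8^2 ≡ 64 (mod 73)
R · y^e ≡ 46·64 = 2944 ≡ 24 (mod 73)

24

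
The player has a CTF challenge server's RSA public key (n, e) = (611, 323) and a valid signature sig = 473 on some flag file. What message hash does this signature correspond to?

567

sig^2 ≡ 473^2 = 223729 ≡ 103
sig^4 ≡ 103^2 = 10609 ≡ 222
sig^8 ≡ 222^2 = 49284 ≡ 404
sig^16 ≡ 404^2 = 163216 ≡ 79
sig^32 ≡ 79^2 = 6241 ≡ 131
sig^64 ≡ 131^2 = 17161 ≡ 53
sig^128 ≡ 53^2 = 2809 ≡ 365
sig^256 ≡ 365^2 = 133225 ≡ 27
323 = 256 + 64 + 2 + 1, so sig^323 ≡ 27·53·103·473 ≡ 567 (mod 611)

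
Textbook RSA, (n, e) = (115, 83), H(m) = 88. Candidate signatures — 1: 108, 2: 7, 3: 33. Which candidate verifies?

2

Candidate 1: 108^83 mod 115 = 27
Candidate 2: 7^83 mod 115 = 88
  → matches H(m) = 88
Candidate 3: 33^83 mod 115 = 17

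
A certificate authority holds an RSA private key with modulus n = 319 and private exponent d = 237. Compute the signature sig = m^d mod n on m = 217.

2

m^2 ≡ 217^2 = 47089 ≡ 196
m^4 ≡ 196^2 = 38416 ≡ 136
m^8 ≡ 136^2 = 18496 ≡ 313
m^16 ≡ 313^2 = 97969 ≡ 36
m^32 ≡ 36^2 = 1296 ≡ 20
m^64 ≡ 20^2 = 400 ≡ 81
m^128 ≡ 81^2 = 6561 ≡ 181
237 = 128 + 64 + 32 + 8 + 4 + 1, so m^237 ≡ 181·81·20·313·136·217 ≡ 2 (mod 319)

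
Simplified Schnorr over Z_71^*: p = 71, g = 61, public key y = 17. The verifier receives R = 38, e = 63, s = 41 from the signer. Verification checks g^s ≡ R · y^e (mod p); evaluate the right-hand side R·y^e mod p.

17^2 = 289 ≡ 5
17^4 ≡ 5^2 = 25
17^8 ≡ 25^2 = 625 ≡ 57
17^16 ≡ 57^2 = 3249 ≡ 54
17^32 ≡ 54^2 = 2916 ≡ 5
63 = 32 + 16 + 8 + 4 + 2 + 1, so 17^63 ≡ 5·54·57·25·5·17 ≡ 14 (mod 71)
R · y^e ≡ 38·14 = 532 ≡ 35 (mod 71)

35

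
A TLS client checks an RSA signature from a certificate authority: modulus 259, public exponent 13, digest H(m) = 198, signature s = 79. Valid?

yes

s^2 ≡ 79^2 = 6241 ≡ 25
s^4 ≡ 25^2 = 625 ≡ 107
s^8 ≡ 107^2 = 11449 ≡ 53
13 = 8 + 4 + 1, so s^13 ≡ 53·107·79 ≡ 198 (mod 259)
s^13 mod 259 = 198 matches H(m).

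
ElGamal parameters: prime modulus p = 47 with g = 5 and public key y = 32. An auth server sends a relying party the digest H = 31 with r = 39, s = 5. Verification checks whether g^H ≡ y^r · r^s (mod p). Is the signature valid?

valid

Left side g^H mod p:
Squares mod 47: 5^1≡5, 5^2≡25, 5^4≡14, 5^8≡8, 5^16≡17
31 = 16 + 8 + 4 + 2 + 1, so 5^31 ≡ 17·8·14·25·5 ≡ 39 (mod 47)
Right side y^r · r^s mod p:
Squares mod 47: 32^1≡32, 32^2≡37, 32^4≡6, 32^8≡36, 32^16≡27, 32^32≡24
39 = 32 + 4 + 2 + 1, so 32^39 ≡ 24·6·37·32 ≡ 27 (mod 47)
Squares mod 47: 39^1≡39, 39^2≡17, 39^4≡7
5 = 4 + 1, so 39^5 ≡ 7·39 ≡ 38 (mod 47)
27·38 = 1026 ≡ 39 (mod 47)
39 ≡ 39 (mod 47), so the signature is genuine.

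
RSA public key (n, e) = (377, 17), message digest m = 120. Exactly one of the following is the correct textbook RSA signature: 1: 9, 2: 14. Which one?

Candidate 1: Squares mod 377: 9^1≡9, 9^2≡81, 9^4≡152, 9^8≡107, 9^16≡139; 17 = 16 + 1, so 9^17 ≡ 139·9 ≡ 120 (mod 377)
  → matches m = 120
Candidate 2: Squares mod 377: 14^1≡14, 14^2≡196, 14^4≡339, 14^8≡313, 14^16≡326; 17 = 16 + 1, so 14^17 ≡ 326·14 ≡ 40 (mod 377)

1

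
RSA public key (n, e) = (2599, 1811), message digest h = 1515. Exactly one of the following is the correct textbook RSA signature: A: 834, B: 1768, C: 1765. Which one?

C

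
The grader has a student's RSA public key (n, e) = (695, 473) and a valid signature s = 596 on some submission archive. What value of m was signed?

406

Squares mod 695: s^1≡596, s^2≡71, s^4≡176, s^8≡396, s^16≡441, s^32≡576, s^64≡261, s^128≡11, s^256≡121
473 = 256 + 128 + 64 + 16 + 8 + 1, so s^473 ≡ 121·11·261·441·396·596 ≡ 406 (mod 695)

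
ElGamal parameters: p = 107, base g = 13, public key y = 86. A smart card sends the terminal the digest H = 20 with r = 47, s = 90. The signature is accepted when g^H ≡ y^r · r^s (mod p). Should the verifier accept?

Left side g^H mod p:
13^2 = 169 ≡ 62
13^4 ≡ 62^2 = 3844 ≡ 99
13^8 ≡ 99^2 = 9801 ≡ 64
13^16 ≡ 64^2 = 4096 ≡ 30
20 = 16 + 4, so 13^20 ≡ 30·99 ≡ 81 (mod 107)
Right side y^r · r^s mod p:
86^2 = 7396 ≡ 13
86^4 ≡ 13^2 = 169 ≡ 62
86^8 ≡ 62^2 = 3844 ≡ 99
86^16 ≡ 99^2 = 9801 ≡ 64
86^32 ≡ 64^2 = 4096 ≡ 30
47 = 32 + 8 + 4 + 2 + 1, so 86^47 ≡ 30·99·62·13·86 ≡ 92 (mod 107)
47^2 = 2209 ≡ 69
47^4 ≡ 69^2 = 4761 ≡ 53
47^8 ≡ 53^2 = 2809 ≡ 27
47^16 ≡ 27^2 = 729 ≡ 87
47^32 ≡ 87^2 = 7569 ≡ 79
47^64 ≡ 79^2 = 6241 ≡ 35
90 = 64 + 16 + 8 + 2, so 47^90 ≡ 35·87·27·69 ≡ 16 (mod 107)
92·16 = 1472 ≡ 81 (mod 107)
81 ≡ 81 (mod 107), so the signature is genuine.

accept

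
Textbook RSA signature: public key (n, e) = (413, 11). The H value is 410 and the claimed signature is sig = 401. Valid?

yes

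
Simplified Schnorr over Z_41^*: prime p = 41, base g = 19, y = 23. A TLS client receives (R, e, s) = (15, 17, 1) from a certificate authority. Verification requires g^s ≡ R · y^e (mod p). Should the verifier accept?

accept

g^s mod p:
19^1 mod 41 = 19
R · y^e mod p:
23^2 = 529 ≡ 37
23^4 ≡ 37^2 = 1369 ≡ 16
23^8 ≡ 16^2 = 256 ≡ 10
23^16 ≡ 10^2 = 100 ≡ 18
17 = 16 + 1, so 23^17 ≡ 18·23 ≡ 4 (mod 41)
15·4 = 60 ≡ 19 (mod 41)
19 ≡ 19 (mod 41); signature holds.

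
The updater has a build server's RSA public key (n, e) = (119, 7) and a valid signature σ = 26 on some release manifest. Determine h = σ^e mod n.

σ^7 mod 119 = 19

19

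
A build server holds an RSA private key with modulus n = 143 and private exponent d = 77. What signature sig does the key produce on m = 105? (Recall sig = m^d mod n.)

m^2 ≡ 105^2 = 11025 ≡ 14
m^4 ≡ 14^2 = 196 ≡ 53
m^8 ≡ 53^2 = 2809 ≡ 92
m^16 ≡ 92^2 = 8464 ≡ 27
m^32 ≡ 27^2 = 729 ≡ 14
m^64 ≡ 14^2 = 196 ≡ 53
77 = 64 + 8 + 4 + 1, so m^77 ≡ 53·92·53·105 ≡ 118 (mod 143)

118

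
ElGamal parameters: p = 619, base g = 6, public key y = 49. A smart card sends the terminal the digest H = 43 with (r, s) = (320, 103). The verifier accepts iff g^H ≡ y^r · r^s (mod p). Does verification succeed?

fails

Left side g^H mod p:
6^2 = 36
6^4 ≡ 36^2 = 1296 ≡ 58
6^8 ≡ 58^2 = 3364 ≡ 269
6^16 ≡ 269^2 = 72361 ≡ 557
6^32 ≡ 557^2 = 310249 ≡ 130
43 = 32 + 8 + 2 + 1, so 6^43 ≡ 130·269·36·6 ≡ 482 (mod 619)
Right side y^r · r^s mod p:
49^2 = 2401 ≡ 544
49^4 ≡ 544^2 = 295936 ≡ 54
49^8 ≡ 54^2 = 2916 ≡ 440
49^16 ≡ 440^2 = 193600 ≡ 472
49^32 ≡ 472^2 = 222784 ≡ 563
49^64 ≡ 563^2 = 316969 ≡ 41
49^128 ≡ 41^2 = 1681 ≡ 443
49^256 ≡ 443^2 = 196249 ≡ 26
320 = 256 + 64, so 49^320 ≡ 26·41 ≡ 447 (mod 619)
320^2 = 102400 ≡ 265
320^4 ≡ 265^2 = 70225 ≡ 278
320^8 ≡ 278^2 = 77284 ≡ 528
320^16 ≡ 528^2 = 278784 ≡ 234
320^32 ≡ 234^2 = 54756 ≡ 284
320^64 ≡ 284^2 = 80656 ≡ 186
103 = 64 + 32 + 4 + 2 + 1, so 320^103 ≡ 186·284·278·265·320 ≡ 252 (mod 619)
447·252 = 112644 ≡ 605 (mod 619)
482 ≠ 605, so verification fails.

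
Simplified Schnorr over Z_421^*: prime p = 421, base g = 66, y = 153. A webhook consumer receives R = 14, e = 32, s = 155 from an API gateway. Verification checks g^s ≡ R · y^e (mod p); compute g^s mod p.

66^2 = 4356 ≡ 146
66^4 ≡ 146^2 = 21316 ≡ 266
66^8 ≡ 266^2 = 70756 ≡ 28
66^16 ≡ 28^2 = 784 ≡ 363
66^32 ≡ 363^2 = 131769 ≡ 417
66^64 ≡ 417^2 = 173889 ≡ 16
66^128 ≡ 16^2 = 256
155 = 128 + 16 + 8 + 2 + 1, so 66^155 ≡ 256·363·28·146·66 ≡ 95 (mod 421)

95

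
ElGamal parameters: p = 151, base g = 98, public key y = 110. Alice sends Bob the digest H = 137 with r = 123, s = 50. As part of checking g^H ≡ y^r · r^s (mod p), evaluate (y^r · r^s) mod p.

110^123 mod 151 = 68
123^50 mod 151 = 1
y^r · r^s ≡ 68·1 = 68 ≡ 68 (mod 151)

68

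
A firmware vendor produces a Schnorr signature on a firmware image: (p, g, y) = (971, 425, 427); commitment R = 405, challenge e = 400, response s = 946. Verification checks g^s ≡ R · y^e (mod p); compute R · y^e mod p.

427^2 = 182329 ≡ 752
427^4 ≡ 752^2 = 565504 ≡ 382
427^8 ≡ 382^2 = 145924 ≡ 274
427^16 ≡ 274^2 = 75076 ≡ 309
427^32 ≡ 309^2 = 95481 ≡ 323
427^64 ≡ 323^2 = 104329 ≡ 432
427^128 ≡ 432^2 = 186624 ≡ 192
427^256 ≡ 192^2 = 36864 ≡ 937
400 = 256 + 128 + 16, so 427^400 ≡ 937·192·309 ≡ 586 (mod 971)
R · y^e ≡ 405·586 = 237330 ≡ 406 (mod 971)

406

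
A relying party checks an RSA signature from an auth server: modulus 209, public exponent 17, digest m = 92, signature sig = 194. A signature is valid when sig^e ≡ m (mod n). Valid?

Squares mod 209: sig^1≡194, sig^2≡16, sig^4≡47, sig^8≡119, sig^16≡158
17 = 16 + 1, so sig^17 ≡ 158·194 ≡ 138 (mod 209)
138 ≠ 92, so verification fails.

no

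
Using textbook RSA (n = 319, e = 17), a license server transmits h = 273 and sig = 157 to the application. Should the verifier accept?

accept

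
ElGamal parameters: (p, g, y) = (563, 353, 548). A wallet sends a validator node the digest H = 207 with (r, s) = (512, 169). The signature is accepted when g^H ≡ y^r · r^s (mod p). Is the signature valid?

valid

Left side g^H mod p:
Squares mod 563: 353^1≡353, 353^2≡186, 353^4≡253, 353^8≡390, 353^16≡90, 353^32≡218, 353^64≡232, 353^128≡339
207 = 128 + 64 + 8 + 4 + 2 + 1, so 353^207 ≡ 339·232·390·253·186·353 ≡ 315 (mod 563)
Right side y^r · r^s mod p:
Squares mod 563: 548^1≡548, 548^2≡225, 548^4≡518, 548^8≡336, 548^16≡296, 548^32≡351, 548^64≡467, 548^128≡208, 548^256≡476, 548^512≡250
548^512 ≡ 250 (mod 563)
Squares mod 563: 512^1≡512, 512^2≡349, 512^4≡193, 512^8≡91, 512^16≡399, 512^32≡435, 512^64≡57, 512^128≡434
169 = 128 + 32 + 8 + 1, so 512^169 ≡ 434·435·91·512 ≡ 553 (mod 563)
250·553 = 138250 ≡ 315 (mod 563)
315 ≡ 315 (mod 563), so the signature is genuine.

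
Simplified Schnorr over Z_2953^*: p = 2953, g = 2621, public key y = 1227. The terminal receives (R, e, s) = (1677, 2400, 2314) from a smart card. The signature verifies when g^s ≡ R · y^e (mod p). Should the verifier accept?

reject

g^s mod p:
2621^2314 mod 2953 = 2894
R · y^e mod p:
1227^2400 mod 2953 = 1603
1677·1603 = 2688231 ≡ 1001 (mod 2953)
2894 ≠ 1001; the check fails.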